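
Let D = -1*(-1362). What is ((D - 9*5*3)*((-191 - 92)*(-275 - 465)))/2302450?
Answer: 25695834/230245 ≈ 111.60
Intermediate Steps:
D = 1362
((D - 9*5*3)*((-191 - 92)*(-275 - 465)))/2302450 = ((1362 - 9*5*3)*((-191 - 92)*(-275 - 465)))/2302450 = ((1362 - 45*3)*(-283*(-740)))*(1/2302450) = ((1362 - 135)*209420)*(1/2302450) = (1227*209420)*(1/2302450) = 256958340*(1/2302450) = 25695834/230245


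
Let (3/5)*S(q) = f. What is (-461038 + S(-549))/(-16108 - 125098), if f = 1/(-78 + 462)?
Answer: 531115771/162669312 ≈ 3.2650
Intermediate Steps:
f = 1/384 ≈ 0.0026042
S(q) = 5/1152 (S(q) = (5/3)*(1/384) = 5/1152)
(-461038 + S(-549))/(-16108 - 125098) = (-461038 + 5/1152)/(-16108 - 125098) = -531115771/1152/(-141206) = -531115771/1152*(-1/141206) = 531115771/162669312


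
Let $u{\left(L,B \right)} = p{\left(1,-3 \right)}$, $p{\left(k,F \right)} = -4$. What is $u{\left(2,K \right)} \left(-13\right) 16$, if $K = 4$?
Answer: $832$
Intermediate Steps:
$u{\left(L,B \right)} = -4$
$u{\left(2,K \right)} \left(-13\right) 16 = \left(-4\right) \left(-13\right) 16 = 52 \cdot 16 = 832$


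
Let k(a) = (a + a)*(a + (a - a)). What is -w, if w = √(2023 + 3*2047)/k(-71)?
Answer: -√2041/5041 ≈ -0.0089620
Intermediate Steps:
k(a) = 2*a² (k(a) = (2*a)*(a + 0) = (2*a)*a = 2*a²)
w = √2041/5041 (w = √(2023 + 3*2047)/((2*(-71)²)) = √(2023 + 6141)/((2*5041)) = √8164/10082 = (2*√2041)*(1/10082) = √2041/5041 ≈ 0.0089620)
-w = -√2041/5041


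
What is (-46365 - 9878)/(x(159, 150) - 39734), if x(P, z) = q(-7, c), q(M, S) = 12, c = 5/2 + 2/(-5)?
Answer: 56243/39722 ≈ 1.4159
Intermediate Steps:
c = 21/10 (c = 5*(½) + 2*(-⅕) = 5/2 - ⅖ = 21/10 ≈ 2.1000)
x(P, z) = 12
(-46365 - 9878)/(x(159, 150) - 39734) = (-46365 - 9878)/(12 - 39734) = -56243/(-39722) = -56243*(-1/39722) = 56243/39722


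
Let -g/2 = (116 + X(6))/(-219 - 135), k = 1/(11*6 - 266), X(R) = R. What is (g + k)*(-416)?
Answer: -1259596/4425 ≈ -284.65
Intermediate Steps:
k = -1/200 (k = 1/(66 - 266) = 1/(-200) = -1/200 ≈ -0.0050000)
g = 122/177 (g = -2*(116 + 6)/(-219 - 135) = -244/(-354) = -244*(-1)/354 = -2*(-61/177) = 122/177 ≈ 0.68927)
(g + k)*(-416) = (122/177 - 1/200)*(-416) = (24223/35400)*(-416) = -1259596/4425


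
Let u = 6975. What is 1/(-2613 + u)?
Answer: 1/4362 ≈ 0.00022925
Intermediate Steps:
1/(-2613 + u) = 1/(-2613 + 6975) = 1/4362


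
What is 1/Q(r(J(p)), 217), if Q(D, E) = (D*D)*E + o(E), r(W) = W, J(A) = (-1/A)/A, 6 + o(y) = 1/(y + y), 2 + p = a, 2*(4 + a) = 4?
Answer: -55552/286095 ≈ -0.19417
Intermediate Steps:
a = -2 (a = -4 + (1/2)*4 = -4 + 2 = -2)
p = -4 (p = -2 - 2 = -4)
o(y) = -6 + 1/(2*y) (o(y) = -6 + 1/(y + y) = -6 + 1/(2*y))
J(A) = -1/A**2
Q(D, E) = -6 + 1/(2*E) + E*D**2 (Q(D, E) = (D*D)*E + (-6 + 1/(2*E)) = D**2*E + (-6 + 1/(2*E)) = E*D**2 + (-6 + 1/(2*E)) = -6 + 1/(2*E) + E*D**2)
1/Q(r(J(p)), 217) = 1/(-6 + (1/2)/217 + 217*(-1/(-4)**2)**2) = 1/(-6 + (1/2)*(1/217) + 217*(-1*1/16)**2) = 1/(-6 + 1/434 + 217*(-1/16)**2) = 1/(-6 + 1/434 + 217*(1/256)) = 1/(-6 + 1/434 + 217/256) = 1/(-286095/55552) = -55552/286095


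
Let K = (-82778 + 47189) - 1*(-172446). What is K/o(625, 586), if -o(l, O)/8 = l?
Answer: -136857/5000 ≈ -27.371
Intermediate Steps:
o(l, O) = -8*l
K = 136857 (K = -35589 + 172446 = 136857)
K/o(625, 586) = 136857/((-8*625)) = 136857/(-5000) = 136857*(-1/5000) = -136857/5000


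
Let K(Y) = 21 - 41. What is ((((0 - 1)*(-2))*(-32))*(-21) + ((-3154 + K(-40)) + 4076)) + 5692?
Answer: 7938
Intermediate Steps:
K(Y) = -20
((((0 - 1)*(-2))*(-32))*(-21) + ((-3154 + K(-40)) + 4076)) + 5692 = ((((0 - 1)*(-2))*(-32))*(-21) + ((-3154 - 20) + 4076)) + 5692 = ((-1*(-2)*(-32))*(-21) + (-3174 + 4076)) + 5692 = ((2*(-32))*(-21) + 902) + 5692 = (-64*(-21) + 902) + 5692 = (1344 + 902) + 5692 = 2246 + 5692 = 7938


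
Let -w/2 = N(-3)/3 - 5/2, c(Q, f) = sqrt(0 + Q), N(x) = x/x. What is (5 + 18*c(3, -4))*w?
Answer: 65/3 + 78*sqrt(3) ≈ 156.77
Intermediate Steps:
N(x) = 1
c(Q, f) = sqrt(Q)
w = 13/3 (w = -2*(1/3 - 5/2) = -2*(-13/6) = 13/3 ≈ 4.3333)
(5 + 18*c(3, -4))*w = (5 + 18*sqrt(3))*(13/3) = 65/3 + 78*sqrt(3)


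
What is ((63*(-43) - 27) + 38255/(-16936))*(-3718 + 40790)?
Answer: -214902449734/2117 ≈ -1.0151e+8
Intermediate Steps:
((63*(-43) - 27) + 38255/(-16936))*(-3718 + 40790) = ((-2709 - 27) + 38255*(-1/16936))*37072 = (-2736 - 38255/16936)*37072 = -46375151/16936*37072 = -214902449734/2117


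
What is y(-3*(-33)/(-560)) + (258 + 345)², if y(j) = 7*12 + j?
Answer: 203667981/560 ≈ 3.6369e+5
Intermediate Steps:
y(j) = 84 + j
y(-3*(-33)/(-560)) + (258 + 345)² = (84 - 3*(-33)/(-560)) + (258 + 345)² = (84 + 99*(-1/560)) + 603² = (84 - 99/560) + 363609 = 46941/560 + 363609 = 203667981/560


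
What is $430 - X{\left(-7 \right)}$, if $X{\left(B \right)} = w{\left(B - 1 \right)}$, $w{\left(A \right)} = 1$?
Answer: $429$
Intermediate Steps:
$X{\left(B \right)} = 1$
$430 - X{\left(-7 \right)} = 430 - 1 = 429$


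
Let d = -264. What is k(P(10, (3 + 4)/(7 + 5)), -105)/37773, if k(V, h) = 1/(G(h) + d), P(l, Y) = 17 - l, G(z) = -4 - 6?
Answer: -1/10349802 ≈ -9.6620e-8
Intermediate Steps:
G(z) = -10
k(V, h) = -1/274 (k(V, h) = 1/(-10 - 264) = 1/(-274) = -1/274)
k(P(10, (3 + 4)/(7 + 5)), -105)/37773 = -1/274/37773 = -1/274*1/37773 = -1/10349802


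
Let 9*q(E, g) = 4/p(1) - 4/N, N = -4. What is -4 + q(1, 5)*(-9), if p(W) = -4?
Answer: -4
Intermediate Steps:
q(E, g) = 0 (q(E, g) = (4/(-4) - 4/(-4))/9 = (4*(-¼) - 4*(-¼))/9 = (-1 + 1)/9 = (⅑)*0 = 0)
-4 + q(1, 5)*(-9) = -4 + 0*(-9) = -4 + 0 = -4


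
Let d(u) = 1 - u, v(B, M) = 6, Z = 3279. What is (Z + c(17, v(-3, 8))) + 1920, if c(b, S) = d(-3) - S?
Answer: 5197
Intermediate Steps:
c(b, S) = 4 - S (c(b, S) = (1 - 1*(-3)) - S = (1 + 3) - S = 4 - S)
(Z + c(17, v(-3, 8))) + 1920 = (3279 + (4 - 1*6)) + 1920 = (3279 + (4 - 6)) + 1920 = (3279 - 2) + 1920 = 3277 + 1920 = 5197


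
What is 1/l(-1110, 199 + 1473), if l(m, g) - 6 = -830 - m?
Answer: 1/286 ≈ 0.0034965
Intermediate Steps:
l(m, g) = -824 - m (l(m, g) = 6 + (-830 - m) = -824 - m)
1/l(-1110, 199 + 1473) = 1/(-824 - 1*(-1110)) = 1/(-824 + 1110) = 1/286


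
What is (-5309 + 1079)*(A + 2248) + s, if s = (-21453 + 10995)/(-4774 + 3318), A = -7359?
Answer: 2248431867/104 ≈ 2.1620e+7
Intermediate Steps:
s = 747/104 (s = -10458/(-1456) = -10458*(-1/1456) = 747/104 ≈ 7.1827)
(-5309 + 1079)*(A + 2248) + s = (-5309 + 1079)*(-7359 + 2248) + 747/104 = -4230*(-5111) + 747/104 = 21619530 + 747/104 = 2248431867/104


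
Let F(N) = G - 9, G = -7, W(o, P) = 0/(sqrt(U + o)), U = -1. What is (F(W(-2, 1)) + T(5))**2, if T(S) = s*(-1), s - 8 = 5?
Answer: 841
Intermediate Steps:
s = 13 (s = 8 + 5 = 13)
T(S) = -13 (T(S) = 13*(-1) = -13)
W(o, P) = 0 (W(o, P) = 0/(sqrt(-1 + o)) = 0/sqrt(-1 + o) = 0)
F(N) = -16 (F(N) = -7 - 9 = -16)
(F(W(-2, 1)) + T(5))**2 = (-16 - 13)**2 = (-29)**2 = 841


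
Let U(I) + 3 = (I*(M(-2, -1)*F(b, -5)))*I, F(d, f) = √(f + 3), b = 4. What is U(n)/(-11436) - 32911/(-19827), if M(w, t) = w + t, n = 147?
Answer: 125476559/75580524 + 21609*I*√2/3812 ≈ 1.6602 + 8.0167*I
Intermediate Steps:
M(w, t) = t + w
F(d, f) = √(3 + f)
U(I) = -3 - 3*I*√2*I² (U(I) = -3 + (I*((-1 - 2)*√(3 - 5)))*I = -3 + (I*(-3*I*√2))*I = -3 + (-3*I*I*√2)*I = -3 - 3*I*√2*I²)
U(n)/(-11436) - 32911/(-19827) = (-3 - 3*I*√2*147²)/(-11436) - 32911/(-19827) = (-3 - 3*I*√2*21609)*(-1/11436) - 32911*(-1/19827) = (-3 - 64827*I*√2)*(-1/11436) + 32911/19827 = (1/3812 + 21609*I*√2/3812) + 32911/19827 = 125476559/75580524 + 21609*I*√2/3812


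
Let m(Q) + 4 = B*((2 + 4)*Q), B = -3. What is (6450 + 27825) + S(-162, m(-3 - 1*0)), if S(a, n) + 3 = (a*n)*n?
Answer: -370728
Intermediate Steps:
m(Q) = -4 - 18*Q (m(Q) = -4 - 3*(2 + 4)*Q = -4 - 18*Q)
S(a, n) = -3 + a*n² (S(a, n) = -3 + (a*n)*n = -3 + a*n²)
(6450 + 27825) + S(-162, m(-3 - 1*0)) = (6450 + 27825) + (-3 - 162*(-4 - 18*(-3 - 1*0))²) = 34275 + (-3 - 162*(-4 - 18*(-3 + 0))²) = 34275 + (-3 - 162*(-4 - 18*(-3))²) = 34275 + (-3 - 162*(-4 + 54)²) = 34275 + (-3 - 162*50²) = 34275 + (-3 - 162*2500) = 34275 + (-3 - 405000) = 34275 - 405003 = -370728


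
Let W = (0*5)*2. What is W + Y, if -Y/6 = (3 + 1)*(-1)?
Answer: 24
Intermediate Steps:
W = 0 (W = 0*2 = 0)
Y = 24 (Y = -6*(3 + 1)*(-1) = -24*(-1) = -6*(-4) = 24)
W + Y = 0 + 24 = 24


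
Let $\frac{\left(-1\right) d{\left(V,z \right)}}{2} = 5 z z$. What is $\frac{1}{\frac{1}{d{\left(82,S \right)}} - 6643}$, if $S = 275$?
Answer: $- \frac{756250}{5023768751} \approx -0.00015053$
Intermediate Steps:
$d{\left(V,z \right)} = - 10 z^{2}$ ($d{\left(V,z \right)} = - 2 \cdot 5 z z = - 2 \cdot 5 z^{2} = - 10 z^{2}$)
$\frac{1}{\frac{1}{d{\left(82,S \right)}} - 6643} = \frac{1}{\frac{1}{\left(-10\right) 275^{2}} - 6643} = \frac{1}{\frac{1}{\left(-10\right) 75625} - 6643} = \frac{1}{\frac{1}{-756250} - 6643} = \frac{1}{- \frac{1}{756250} - 6643} = \frac{1}{- \frac{5023768751}{756250}} = - \frac{756250}{5023768751}$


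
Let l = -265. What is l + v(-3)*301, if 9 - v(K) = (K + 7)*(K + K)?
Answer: 9668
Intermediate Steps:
v(K) = 9 - 2*K*(7 + K) (v(K) = 9 - (K + 7)*(K + K) = 9 - (7 + K)*2*K = 9 - 2*K*(7 + K))
l + v(-3)*301 = -265 + (9 - 14*(-3) - 2*(-3)**2)*301 = -265 + (9 + 42 - 2*9)*301 = -265 + (9 + 42 - 18)*301 = -265 + 33*301 = -265 + 9933 = 9668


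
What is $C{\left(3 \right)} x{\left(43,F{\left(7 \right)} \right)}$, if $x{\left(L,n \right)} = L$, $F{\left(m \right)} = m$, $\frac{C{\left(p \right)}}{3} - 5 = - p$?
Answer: $258$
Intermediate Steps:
$C{\left(p \right)} = 15 - 3 p$ ($C{\left(p \right)} = 15 + 3 \left(- p\right) = 15 - 3 p$)
$C{\left(3 \right)} x{\left(43,F{\left(7 \right)} \right)} = \left(15 - 9\right) 43 = 6 \cdot 43 = 258$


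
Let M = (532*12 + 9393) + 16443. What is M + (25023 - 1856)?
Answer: 55387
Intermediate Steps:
M = 32220 (M = (6384 + 9393) + 16443 = 15777 + 16443 = 32220)
M + (25023 - 1856) = 32220 + (25023 - 1856) = 32220 + 23167 = 55387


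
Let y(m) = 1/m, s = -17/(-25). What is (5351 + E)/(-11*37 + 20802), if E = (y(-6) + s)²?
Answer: 120403429/458887500 ≈ 0.26238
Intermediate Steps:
s = 17/25 (s = -17*(-1/25) = 17/25 ≈ 0.68000)
y(m) = 1/m
E = 5929/22500 (E = (1/(-6) + 17/25)² = (-⅙ + 17/25)² = (77/150)² = 5929/22500 ≈ 0.26351)
(5351 + E)/(-11*37 + 20802) = (5351 + 5929/22500)/(-11*37 + 20802) = 120403429/(22500*(-407 + 20802)) = (120403429/22500)/20395 = (120403429/22500)*(1/20395) = 120403429/458887500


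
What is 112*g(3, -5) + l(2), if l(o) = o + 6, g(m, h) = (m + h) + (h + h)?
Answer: -1336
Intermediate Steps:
g(m, h) = m + 3*h (g(m, h) = (h + m) + 2*h = m + 3*h)
l(o) = 6 + o
112*g(3, -5) + l(2) = 112*(3 + 3*(-5)) + (6 + 2) = 112*(3 - 15) + 8 = 112*(-12) + 8 = -1344 + 8 = -1336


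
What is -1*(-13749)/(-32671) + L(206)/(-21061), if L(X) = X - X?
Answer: -13749/32671 ≈ -0.42083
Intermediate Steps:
L(X) = 0
-1*(-13749)/(-32671) + L(206)/(-21061) = -1*(-13749)/(-32671) + 0/(-21061) = 13749*(-1/32671) + 0*(-1/21061) = -13749/32671 + 0 = -13749/32671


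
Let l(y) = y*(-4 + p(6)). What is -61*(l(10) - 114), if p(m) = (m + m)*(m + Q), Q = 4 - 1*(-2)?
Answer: -78446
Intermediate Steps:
Q = 6 (Q = 4 + 2 = 6)
p(m) = 2*m*(6 + m) (p(m) = (m + m)*(m + 6) = (2*m)*(6 + m) = 2*m*(6 + m))
l(y) = 140*y (l(y) = y*(-4 + 2*6*(6 + 6)) = y*(-4 + 2*6*12) = y*(-4 + 144) = y*140 = 140*y)
-61*(l(10) - 114) = -61*(140*10 - 114) = -61*(1400 - 114) = -61*1286 = -78446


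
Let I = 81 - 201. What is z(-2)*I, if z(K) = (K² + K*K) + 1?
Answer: -1080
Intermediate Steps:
I = -120
z(K) = 1 + 2*K² (z(K) = (K² + K²) + 1 = 2*K² + 1 = 1 + 2*K²)
z(-2)*I = (1 + 2*(-2)²)*(-120) = (1 + 2*4)*(-120) = (1 + 8)*(-120) = 9*(-120) = -1080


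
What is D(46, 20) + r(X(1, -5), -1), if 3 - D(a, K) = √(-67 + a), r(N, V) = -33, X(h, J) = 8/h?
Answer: -30 - I*√21 ≈ -30.0 - 4.5826*I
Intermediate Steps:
D(a, K) = 3 - √(-67 + a)
D(46, 20) + r(X(1, -5), -1) = (3 - √(-67 + 46)) - 33 = (3 - √(-21)) - 33 = (3 - I*√21) - 33 = -30 - I*√21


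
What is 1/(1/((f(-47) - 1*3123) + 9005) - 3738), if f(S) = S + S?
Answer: -5788/21635543 ≈ -0.00026752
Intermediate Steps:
f(S) = 2*S
1/(1/((f(-47) - 1*3123) + 9005) - 3738) = 1/(1/((2*(-47) - 1*3123) + 9005) - 3738) = 1/(1/((-94 - 3123) + 9005) - 3738) = 1/(1/(-3217 + 9005) - 3738) = 1/(1/5788 - 3738) = 1/(-21635543/5788) = -5788/21635543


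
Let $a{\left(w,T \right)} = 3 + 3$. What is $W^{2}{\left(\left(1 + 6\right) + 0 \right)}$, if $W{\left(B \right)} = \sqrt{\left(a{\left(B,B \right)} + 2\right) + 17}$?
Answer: $25$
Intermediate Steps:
$a{\left(w,T \right)} = 6$
$W{\left(B \right)} = 5$ ($W{\left(B \right)} = \sqrt{\left(6 + 2\right) + 17} = \sqrt{8 + 17} = \sqrt{25} = 5$)
$W^{2}{\left(\left(1 + 6\right) + 0 \right)} = 5^{2} = 25$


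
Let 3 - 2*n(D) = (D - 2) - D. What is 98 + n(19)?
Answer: 201/2 ≈ 100.50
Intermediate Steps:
n(D) = 5/2 (n(D) = 3/2 - ((D - 2) - D)/2 = 3/2 - ((-2 + D) - D)/2 = 3/2 - 1/2*(-2) = 3/2 + 1 = 5/2)
98 + n(19) = 98 + 5/2 = 201/2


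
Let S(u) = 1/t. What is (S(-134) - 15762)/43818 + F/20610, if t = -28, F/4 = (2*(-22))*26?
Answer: -2451711379/4214415240 ≈ -0.58174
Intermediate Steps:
F = -4576 (F = 4*((2*(-22))*26) = 4*(-44*26) = 4*(-1144) = -4576)
S(u) = -1/28 (S(u) = 1/(-28) = -1/28)
(S(-134) - 15762)/43818 + F/20610 = (-1/28 - 15762)/43818 - 4576/20610 = -441337/28*1/43818 - 4576*1/20610 = -441337/1226904 - 2288/10305 = -2451711379/4214415240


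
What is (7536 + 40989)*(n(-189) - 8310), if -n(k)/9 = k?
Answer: -320701725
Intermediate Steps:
n(k) = -9*k
(7536 + 40989)*(n(-189) - 8310) = (7536 + 40989)*(-9*(-189) - 8310) = 48525*(1701 - 8310) = 48525*(-6609) = -320701725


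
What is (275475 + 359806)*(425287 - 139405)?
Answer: 181615402842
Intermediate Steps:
(275475 + 359806)*(425287 - 139405) = 635281*285882 = 181615402842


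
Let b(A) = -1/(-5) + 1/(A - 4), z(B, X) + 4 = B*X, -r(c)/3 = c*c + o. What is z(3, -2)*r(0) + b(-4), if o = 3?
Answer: 3603/40 ≈ 90.075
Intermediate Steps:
r(c) = -9 - 3*c² (r(c) = -3*(c*c + 3) = -3*(c² + 3) = -3*(3 + c²) = -9 - 3*c²)
z(B, X) = -4 + B*X
b(A) = ⅕ + 1/(-4 + A) (b(A) = -1*(-⅕) + 1/(-4 + A) = ⅕ + 1/(-4 + A))
z(3, -2)*r(0) + b(-4) = (-4 + 3*(-2))*(-9 - 3*0²) + (1 - 4)/(5*(-4 - 4)) = (-4 - 6)*(-9 - 3*0) + (⅕)*(-3)/(-8) = -10*(-9 + 0) + (⅕)*(-⅛)*(-3) = -10*(-9) + 3/40 = 90 + 3/40 = 3603/40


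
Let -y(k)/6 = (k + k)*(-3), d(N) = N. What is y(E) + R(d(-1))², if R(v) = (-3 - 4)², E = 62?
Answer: 4633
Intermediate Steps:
R(v) = 49 (R(v) = (-7)² = 49)
y(k) = 36*k (y(k) = -6*(k + k)*(-3) = -6*2*k*(-3) = -(-36)*k = 36*k)
y(E) + R(d(-1))² = 36*62 + 49² = 2232 + 2401 = 4633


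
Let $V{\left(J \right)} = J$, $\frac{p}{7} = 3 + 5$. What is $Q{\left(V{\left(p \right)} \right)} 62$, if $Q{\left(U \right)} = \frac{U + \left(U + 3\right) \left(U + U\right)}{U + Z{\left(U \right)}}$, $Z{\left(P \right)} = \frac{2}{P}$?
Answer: $\frac{11568704}{1569} \approx 7373.3$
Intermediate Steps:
$p = 56$ ($p = 7 \left(3 + 5\right) = 7 \cdot 8 = 56$)
$Q{\left(U \right)} = \frac{U + 2 U \left(3 + U\right)}{U + \frac{2}{U}}$ ($Q{\left(U \right)} = \frac{U + \left(U + 3\right) \left(U + U\right)}{U + \frac{2}{U}} = \frac{U + \left(3 + U\right) 2 U}{U + \frac{2}{U}} = \frac{U + 2 U \left(3 + U\right)}{U + \frac{2}{U}}$)
$Q{\left(V{\left(p \right)} \right)} 62 = \frac{56^{2} \left(7 + 2 \cdot 56\right)}{2 + 56^{2}} \cdot 62 = \frac{3136 \left(7 + 112\right)}{2 + 3136} \cdot 62 = 3136 \cdot \frac{1}{3138} \cdot 119 \cdot 62 = \frac{186592}{1569} \cdot 62 = \frac{11568704}{1569}$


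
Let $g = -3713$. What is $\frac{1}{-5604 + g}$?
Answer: $- \frac{1}{9317} \approx -0.00010733$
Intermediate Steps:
$\frac{1}{-5604 + g} = \frac{1}{-5604 - 3713} = \frac{1}{-9317} = - \frac{1}{9317}$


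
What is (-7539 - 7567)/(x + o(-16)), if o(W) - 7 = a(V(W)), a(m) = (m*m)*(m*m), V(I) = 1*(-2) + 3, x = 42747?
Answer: -15106/42755 ≈ -0.35332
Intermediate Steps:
V(I) = 1 (V(I) = -2 + 3 = 1)
a(m) = m⁴ (a(m) = m²*m² = m⁴)
o(W) = 8 (o(W) = 7 + 1⁴ = 7 + 1 = 8)
(-7539 - 7567)/(x + o(-16)) = (-7539 - 7567)/(42747 + 8) = -15106/42755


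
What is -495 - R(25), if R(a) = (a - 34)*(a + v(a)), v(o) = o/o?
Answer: -261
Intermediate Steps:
v(o) = 1
R(a) = (1 + a)*(-34 + a) (R(a) = (a - 34)*(a + 1) = (-34 + a)*(1 + a) = (1 + a)*(-34 + a))
-495 - R(25) = -495 - (-34 + 25² - 33*25) = -495 - (-34 + 625 - 825) = -495 - 1*(-234) = -495 + 234 = -261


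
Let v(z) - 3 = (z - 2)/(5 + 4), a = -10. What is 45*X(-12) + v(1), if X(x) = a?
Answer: -4024/9 ≈ -447.11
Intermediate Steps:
X(x) = -10
v(z) = 25/9 + z/9 (v(z) = 3 + (z - 2)/(5 + 4) = 3 + (-2 + z)/9 = 3 + (-2 + z)*(⅑) = 3 + (-2/9 + z/9) = 25/9 + z/9)
45*X(-12) + v(1) = 45*(-10) + (25/9 + (⅑)*1) = -450 + (25/9 + ⅑) = -450 + 26/9 = -4024/9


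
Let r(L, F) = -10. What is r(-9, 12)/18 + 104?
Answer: 931/9 ≈ 103.44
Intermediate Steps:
r(-9, 12)/18 + 104 = -10/18 + 104 = (1/18)*(-10) + 104 = -5/9 + 104 = 931/9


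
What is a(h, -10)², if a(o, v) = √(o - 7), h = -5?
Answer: -12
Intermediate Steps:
a(o, v) = √(-7 + o)
a(h, -10)² = (√(-7 - 5))² = (√(-12))² = (2*I*√3)² = -12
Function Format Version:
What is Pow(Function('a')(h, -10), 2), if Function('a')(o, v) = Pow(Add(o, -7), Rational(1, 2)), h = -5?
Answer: -12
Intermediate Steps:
Function('a')(o, v) = Pow(Add(-7, o), Rational(1, 2))
Pow(Function('a')(h, -10), 2) = Pow(Pow(Add(-7, -5), Rational(1, 2)), 2) = Pow(Pow(-12, Rational(1, 2)), 2) = Pow(Mul(2, I, Pow(3, Rational(1, 2))), 2) = -12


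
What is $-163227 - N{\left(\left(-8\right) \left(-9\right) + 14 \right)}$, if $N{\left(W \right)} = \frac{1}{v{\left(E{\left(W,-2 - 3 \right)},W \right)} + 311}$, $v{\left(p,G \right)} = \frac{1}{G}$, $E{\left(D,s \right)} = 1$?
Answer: $- \frac{4365832655}{26747} \approx -1.6323 \cdot 10^{5}$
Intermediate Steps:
$N{\left(W \right)} = \frac{1}{311 + \frac{1}{W}}$ ($N{\left(W \right)} = \frac{1}{\frac{1}{W} + 311} = \frac{1}{311 + \frac{1}{W}}$)
$-163227 - N{\left(\left(-8\right) \left(-9\right) + 14 \right)} = -163227 - \frac{\left(-8\right) \left(-9\right) + 14}{1 + 311 \left(\left(-8\right) \left(-9\right) + 14\right)} = -163227 - \frac{72 + 14}{1 + 311 \left(72 + 14\right)} = -163227 - \frac{86}{1 + 311 \cdot 86} = -163227 - \frac{86}{1 + 26746} = -163227 - \frac{86}{26747} = - \frac{4365832655}{26747}$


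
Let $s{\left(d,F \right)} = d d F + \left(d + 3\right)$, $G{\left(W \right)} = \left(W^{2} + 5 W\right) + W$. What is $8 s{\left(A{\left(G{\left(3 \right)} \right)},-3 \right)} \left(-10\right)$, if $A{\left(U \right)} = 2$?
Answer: $560$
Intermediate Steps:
$G{\left(W \right)} = W^{2} + 6 W$
$s{\left(d,F \right)} = 3 + d + F d^{2}$ ($s{\left(d,F \right)} = d^{2} F + \left(3 + d\right) = F d^{2} + \left(3 + d\right) = 3 + d + F d^{2}$)
$8 s{\left(A{\left(G{\left(3 \right)} \right)},-3 \right)} \left(-10\right) = 8 \left(3 + 2 - 3 \cdot 2^{2}\right) \left(-10\right) = 8 \left(3 + 2 - 12\right) \left(-10\right) = 8 \left(-7\right) \left(-10\right) = \left(-56\right) \left(-10\right) = 560$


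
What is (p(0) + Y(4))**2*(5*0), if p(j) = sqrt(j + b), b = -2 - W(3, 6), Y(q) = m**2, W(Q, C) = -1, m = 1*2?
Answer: 0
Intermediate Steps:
m = 2
Y(q) = 4 (Y(q) = 2**2 = 4)
b = -1 (b = -2 - 1*(-1) = -2 + 1 = -1)
p(j) = sqrt(-1 + j) (p(j) = sqrt(j - 1) = sqrt(-1 + j))
(p(0) + Y(4))**2*(5*0) = (sqrt(-1 + 0) + 4)**2*(5*0) = (sqrt(-1) + 4)**2*0 = (I + 4)**2*0 = (4 + I)**2*0 = 0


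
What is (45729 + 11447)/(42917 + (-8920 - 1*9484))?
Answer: 57176/24513 ≈ 2.3325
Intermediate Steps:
(45729 + 11447)/(42917 + (-8920 - 1*9484)) = 57176/(42917 + (-8920 - 9484)) = 57176/(42917 - 18404) = 57176/24513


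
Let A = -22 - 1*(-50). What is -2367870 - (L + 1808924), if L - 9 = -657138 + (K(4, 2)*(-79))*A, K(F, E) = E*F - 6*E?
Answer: -3528513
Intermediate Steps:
A = 28 (A = -22 + 50 = 28)
K(F, E) = -6*E + E*F
L = -648281 (L = 9 + (-657138 + ((2*(-6 + 4))*(-79))*28) = 9 + (-657138 + ((2*(-2))*(-79))*28) = 9 + (-657138 - 4*(-79)*28) = 9 + (-657138 + 316*28) = 9 + (-657138 + 8848) = 9 - 648290 = -648281)
-2367870 - (L + 1808924) = -2367870 - (-648281 + 1808924) = -2367870 - 1*1160643 = -2367870 - 1160643 = -3528513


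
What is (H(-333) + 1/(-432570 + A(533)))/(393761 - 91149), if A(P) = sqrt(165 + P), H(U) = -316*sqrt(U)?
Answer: -216285/28311895176587812 - sqrt(698)/56623790353175624 - 237*I*sqrt(37)/75653 ≈ -7.6398e-12 - 0.019056*I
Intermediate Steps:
(H(-333) + 1/(-432570 + A(533)))/(393761 - 91149) = (-948*I*sqrt(37) + 1/(-432570 + sqrt(165 + 533)))/(393761 - 91149) = (-948*I*sqrt(37) + 1/(-432570 + sqrt(698)))/302612 = (-948*I*sqrt(37) + 1/(-432570 + sqrt(698)))*(1/302612) = (1/(-432570 + sqrt(698)) - 948*I*sqrt(37))*(1/302612) = 1/(302612*(-432570 + sqrt(698))) - 237*I*sqrt(37)/75653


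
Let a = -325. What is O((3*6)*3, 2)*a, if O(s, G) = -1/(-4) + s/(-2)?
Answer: 34775/4 ≈ 8693.8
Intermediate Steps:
O(s, G) = ¼ - s/2 (O(s, G) = -1*(-¼) + s*(-½) = ¼ - s/2)
O((3*6)*3, 2)*a = (¼ - 3*6*3/2)*(-325) = (¼ - 9*3)*(-325) = (¼ - ½*54)*(-325) = (¼ - 27)*(-325) = -107/4*(-325) = 34775/4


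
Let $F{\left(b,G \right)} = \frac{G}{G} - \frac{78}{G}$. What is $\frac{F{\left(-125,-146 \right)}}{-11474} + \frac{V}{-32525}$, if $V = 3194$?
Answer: $- \frac{1339471794}{13621502525} \approx -0.098335$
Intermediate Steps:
$F{\left(b,G \right)} = 1 - \frac{78}{G}$
$\frac{F{\left(-125,-146 \right)}}{-11474} + \frac{V}{-32525} = \frac{\frac{1}{-146} \left(-78 - 146\right)}{-11474} + \frac{3194}{-32525} = \left(- \frac{1}{146}\right) \left(-224\right) \left(- \frac{1}{11474}\right) + 3194 \left(- \frac{1}{32525}\right) = \frac{112}{73} \left(- \frac{1}{11474}\right) - \frac{3194}{32525} = - \frac{56}{418801} - \frac{3194}{32525} = - \frac{1339471794}{13621502525}$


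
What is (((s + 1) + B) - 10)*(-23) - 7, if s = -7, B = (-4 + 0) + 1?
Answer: 430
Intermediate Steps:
B = -3 (B = -4 + 1 = -3)
(((s + 1) + B) - 10)*(-23) - 7 = (((-7 + 1) - 3) - 10)*(-23) - 7 = ((-6 - 3) - 10)*(-23) - 7 = (-9 - 10)*(-23) - 7 = -19*(-23) - 7 = 437 - 7 = 430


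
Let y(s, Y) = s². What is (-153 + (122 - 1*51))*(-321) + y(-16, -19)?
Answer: 26578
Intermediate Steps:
(-153 + (122 - 1*51))*(-321) + y(-16, -19) = (-153 + (122 - 1*51))*(-321) + (-16)² = (-153 + (122 - 51))*(-321) + 256 = (-153 + 71)*(-321) + 256 = -82*(-321) + 256 = 26322 + 256 = 26578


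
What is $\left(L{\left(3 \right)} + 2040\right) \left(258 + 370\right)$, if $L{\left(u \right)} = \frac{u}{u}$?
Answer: $1281748$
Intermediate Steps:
$L{\left(u \right)} = 1$
$\left(L{\left(3 \right)} + 2040\right) \left(258 + 370\right) = \left(1 + 2040\right) \left(258 + 370\right) = 2041 \cdot 628 = 1281748$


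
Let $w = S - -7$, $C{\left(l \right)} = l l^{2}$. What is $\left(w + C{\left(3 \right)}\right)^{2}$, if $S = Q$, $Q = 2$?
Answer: $1296$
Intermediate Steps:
$S = 2$
$C{\left(l \right)} = l^{3}$
$w = 9$ ($w = 2 - -7 = 2 + 7 = 9$)
$\left(w + C{\left(3 \right)}\right)^{2} = \left(9 + 3^{3}\right)^{2} = \left(9 + 27\right)^{2} = 36^{2} = 1296$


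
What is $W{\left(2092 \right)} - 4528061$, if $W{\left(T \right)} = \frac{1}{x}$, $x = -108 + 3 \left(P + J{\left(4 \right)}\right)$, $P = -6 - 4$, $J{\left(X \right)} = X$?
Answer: $- \frac{570535687}{126} \approx -4.5281 \cdot 10^{6}$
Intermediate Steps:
$P = -10$
$x = -126$ ($x = -108 + 3 \left(-10 + 4\right) = -108 + 3 \left(-6\right) = -108 - 18 = -126$)
$W{\left(T \right)} = - \frac{1}{126}$ ($W{\left(T \right)} = \frac{1}{-126} = - \frac{1}{126}$)
$W{\left(2092 \right)} - 4528061 = - \frac{1}{126} - 4528061 = - \frac{570535687}{126}$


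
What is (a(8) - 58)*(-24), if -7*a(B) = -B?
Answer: 9552/7 ≈ 1364.6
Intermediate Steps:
a(B) = B/7 (a(B) = -(-1)*B/7 = B/7)
(a(8) - 58)*(-24) = ((⅐)*8 - 58)*(-24) = (8/7 - 58)*(-24) = -398/7*(-24) = 9552/7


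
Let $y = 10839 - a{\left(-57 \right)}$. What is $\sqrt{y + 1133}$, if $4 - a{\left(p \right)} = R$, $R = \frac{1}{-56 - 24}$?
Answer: $\frac{\sqrt{4787195}}{20} \approx 109.4$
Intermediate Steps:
$R = - \frac{1}{80}$ ($R = \frac{1}{-80} = - \frac{1}{80} \approx -0.0125$)
$a{\left(p \right)} = \frac{321}{80}$ ($a{\left(p \right)} = 4 - - \frac{1}{80} = 4 + \frac{1}{80} = \frac{321}{80}$)
$y = \frac{866799}{80}$ ($y = 10839 - \frac{321}{80} = \frac{866799}{80} \approx 10835.0$)
$\sqrt{y + 1133} = \sqrt{\frac{866799}{80} + 1133} = \sqrt{\frac{957439}{80}} = \frac{\sqrt{4787195}}{20}$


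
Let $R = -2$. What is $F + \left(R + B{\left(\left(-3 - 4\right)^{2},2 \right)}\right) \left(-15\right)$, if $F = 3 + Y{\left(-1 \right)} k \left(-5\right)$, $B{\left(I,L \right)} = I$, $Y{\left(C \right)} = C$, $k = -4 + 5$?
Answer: $-697$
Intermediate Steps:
$k = 1$
$F = 8$ ($F = 3 + \left(-1\right) 1 \left(-5\right) = 3 - -5 = 3 + 5 = 8$)
$F + \left(R + B{\left(\left(-3 - 4\right)^{2},2 \right)}\right) \left(-15\right) = 8 + \left(-2 + \left(-3 - 4\right)^{2}\right) \left(-15\right) = 8 + \left(-2 + \left(-7\right)^{2}\right) \left(-15\right) = 8 + \left(-2 + 49\right) \left(-15\right) = 8 + 47 \left(-15\right) = 8 - 705 = -697$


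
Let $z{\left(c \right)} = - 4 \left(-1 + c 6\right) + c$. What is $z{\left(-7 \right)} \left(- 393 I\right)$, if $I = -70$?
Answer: $4539150$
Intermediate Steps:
$z{\left(c \right)} = 4 - 23 c$ ($z{\left(c \right)} = - 4 \left(-1 + 6 c\right) + c = \left(4 - 24 c\right) + c = 4 - 23 c$)
$z{\left(-7 \right)} \left(- 393 I\right) = \left(4 - -161\right) \left(\left(-393\right) \left(-70\right)\right) = \left(4 + 161\right) 27510 = 165 \cdot 27510 = 4539150$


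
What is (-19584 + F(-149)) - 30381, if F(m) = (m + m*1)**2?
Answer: 38839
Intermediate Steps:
F(m) = 4*m**2 (F(m) = (m + m)**2 = (2*m)**2 = 4*m**2)
(-19584 + F(-149)) - 30381 = (-19584 + 4*(-149)**2) - 30381 = (-19584 + 4*22201) - 30381 = (-19584 + 88804) - 30381 = 69220 - 30381 = 38839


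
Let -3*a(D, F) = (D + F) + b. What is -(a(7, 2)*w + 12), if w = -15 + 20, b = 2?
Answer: 19/3 ≈ 6.3333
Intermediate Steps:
a(D, F) = -⅔ - D/3 - F/3 (a(D, F) = -((D + F) + 2)/3 = -(2 + D + F)/3 = -⅔ - D/3 - F/3)
w = 5
-(a(7, 2)*w + 12) = -((-⅔ - ⅓*7 - ⅓*2)*5 + 12) = -((-⅔ - 7/3 - ⅔)*5 + 12) = -(-11/3*5 + 12) = -(-55/3 + 12) = -1*(-19/3) = 19/3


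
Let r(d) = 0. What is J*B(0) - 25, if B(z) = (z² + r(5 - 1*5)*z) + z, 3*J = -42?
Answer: -25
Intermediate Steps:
J = -14 (J = (⅓)*(-42) = -14)
B(z) = z + z² (B(z) = (z² + 0*z) + z = (z² + 0) + z = z² + z = z + z²)
J*B(0) - 25 = -0*(1 + 0) - 25 = -0 - 25 = -14*0 - 25 = 0 - 25 = -25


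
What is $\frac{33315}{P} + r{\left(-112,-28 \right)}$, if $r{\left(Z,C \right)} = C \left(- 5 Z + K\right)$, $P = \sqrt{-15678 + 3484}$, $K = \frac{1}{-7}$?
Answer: $-15676 - \frac{33315 i \sqrt{12194}}{12194} \approx -15676.0 - 301.69 i$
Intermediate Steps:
$K = - \frac{1}{7} \approx -0.14286$
$P = i \sqrt{12194}$ ($P = \sqrt{-12194} = i \sqrt{12194} \approx 110.43 i$)
$r{\left(Z,C \right)} = C \left(- \frac{1}{7} - 5 Z\right)$ ($r{\left(Z,C \right)} = C \left(- 5 Z - \frac{1}{7}\right) = C \left(- \frac{1}{7} - 5 Z\right)$)
$\frac{33315}{P} + r{\left(-112,-28 \right)} = \frac{33315}{i \sqrt{12194}} - - 4 \left(1 + 35 \left(-112\right)\right) = 33315 \left(- \frac{i \sqrt{12194}}{12194}\right) - - 4 \left(1 - 3920\right) = - \frac{33315 i \sqrt{12194}}{12194} - \left(-4\right) \left(-3919\right) = - \frac{33315 i \sqrt{12194}}{12194} - 15676 = -15676 - \frac{33315 i \sqrt{12194}}{12194}$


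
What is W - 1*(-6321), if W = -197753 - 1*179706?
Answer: -371138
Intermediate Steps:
W = -377459 (W = -197753 - 179706 = -377459)
W - 1*(-6321) = -377459 - 1*(-6321) = -377459 + 6321 = -371138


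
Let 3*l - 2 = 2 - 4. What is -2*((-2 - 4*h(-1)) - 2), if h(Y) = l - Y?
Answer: 16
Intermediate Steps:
l = 0 (l = ⅔ + (2 - 4)/3 = ⅔ + (⅓)*(-2) = ⅔ - ⅔ = 0)
h(Y) = -Y (h(Y) = 0 - Y = -Y)
-2*((-2 - 4*h(-1)) - 2) = -2*((-2 - (-4)*(-1)) - 2) = -2*((-2 - 4*1) - 2) = -2*((-2 - 4) - 2) = -2*(-6 - 2) = -2*(-8) = 16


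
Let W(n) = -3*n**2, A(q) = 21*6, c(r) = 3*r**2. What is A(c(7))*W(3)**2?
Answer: 91854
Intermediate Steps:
A(q) = 126
A(c(7))*W(3)**2 = 126*(-3*3**2)**2 = 126*(-3*9)**2 = 126*(-27)**2 = 126*729 = 91854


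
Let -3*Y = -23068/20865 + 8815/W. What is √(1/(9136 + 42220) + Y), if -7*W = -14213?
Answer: I*√62544900507199794759464285/7614919903110 ≈ 1.0386*I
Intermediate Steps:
W = 14213/7 (W = -⅐*(-14213) = 14213/7 ≈ 2030.4)
Y = -959609341/889662735 (Y = -(-23068/20865 + 8815/(14213/7))/3 = -(-23068*1/20865 + 8815*(7/14213))/3 = -(-23068/20865 + 61705/14213)/3 = -⅓*959609341/296554245 = -959609341/889662735 ≈ -1.0786)
√(1/(9136 + 42220) + Y) = √(1/(9136 + 42220) - 959609341/889662735) = √(1/51356 - 959609341/889662735) = √(-49280807653661/45689519418660) = I*√62544900507199794759464285/7614919903110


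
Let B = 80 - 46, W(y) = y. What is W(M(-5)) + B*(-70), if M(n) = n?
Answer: -2385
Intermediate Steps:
B = 34
W(M(-5)) + B*(-70) = -5 + 34*(-70) = -5 - 2380 = -2385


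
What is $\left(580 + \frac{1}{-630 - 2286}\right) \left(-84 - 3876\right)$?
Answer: $- \frac{186040690}{81} \approx -2.2968 \cdot 10^{6}$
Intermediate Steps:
$\left(580 + \frac{1}{-630 - 2286}\right) \left(-84 - 3876\right) = \left(580 + \frac{1}{-2916}\right) \left(-3960\right) = \left(580 - \frac{1}{2916}\right) \left(-3960\right) = \frac{1691279}{2916} \left(-3960\right) = - \frac{186040690}{81}$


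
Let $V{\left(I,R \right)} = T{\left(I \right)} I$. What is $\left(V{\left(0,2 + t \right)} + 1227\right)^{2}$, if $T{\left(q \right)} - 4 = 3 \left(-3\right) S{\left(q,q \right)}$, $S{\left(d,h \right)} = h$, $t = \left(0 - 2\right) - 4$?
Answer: $1505529$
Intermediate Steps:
$t = -6$ ($t = -2 - 4 = -6$)
$T{\left(q \right)} = 4 - 9 q$ ($T{\left(q \right)} = 4 + 3 \left(-3\right) q = 4 - 9 q$)
$V{\left(I,R \right)} = I \left(4 - 9 I\right)$ ($V{\left(I,R \right)} = \left(4 - 9 I\right) I = I \left(4 - 9 I\right)$)
$\left(V{\left(0,2 + t \right)} + 1227\right)^{2} = \left(0 \left(4 - 0\right) + 1227\right)^{2} = \left(0 \left(4 + 0\right) + 1227\right)^{2} = \left(0 \cdot 4 + 1227\right)^{2} = \left(0 + 1227\right)^{2} = 1227^{2} = 1505529$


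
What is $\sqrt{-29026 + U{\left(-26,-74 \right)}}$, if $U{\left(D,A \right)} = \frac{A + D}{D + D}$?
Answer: $\frac{i \sqrt{4905069}}{13} \approx 170.36 i$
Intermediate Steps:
$U{\left(D,A \right)} = \frac{A + D}{2 D}$
$\sqrt{-29026 + U{\left(-26,-74 \right)}} = \sqrt{-29026 + \frac{-74 - 26}{2 \left(-26\right)}} = \sqrt{-29026 + \frac{1}{2} \left(- \frac{1}{26}\right) \left(-100\right)} = \sqrt{-29026 + \frac{25}{13}} = \sqrt{- \frac{377313}{13}} = \frac{i \sqrt{4905069}}{13}$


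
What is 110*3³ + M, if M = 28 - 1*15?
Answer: 2983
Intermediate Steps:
M = 13 (M = 28 - 15 = 13)
110*3³ + M = 110*3³ + 13 = 110*27 + 13 = 2970 + 13 = 2983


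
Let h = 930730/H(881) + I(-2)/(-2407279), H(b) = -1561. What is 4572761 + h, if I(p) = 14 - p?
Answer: 2454444195333759/536823217 ≈ 4.5722e+6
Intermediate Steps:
h = -320075258378/536823217 (h = 930730/(-1561) + (14 - 1*(-2))/(-2407279) = 930730*(-1/1561) + (14 + 2)*(-1/2407279) = -930730/1561 + 16*(-1/2407279) = -930730/1561 - 16/2407279 = -320075258378/536823217 ≈ -596.24)
4572761 + h = 4572761 - 320075258378/536823217 = 2454444195333759/536823217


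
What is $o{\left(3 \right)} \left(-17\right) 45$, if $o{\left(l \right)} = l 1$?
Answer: $-2295$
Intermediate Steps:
$o{\left(l \right)} = l$
$o{\left(3 \right)} \left(-17\right) 45 = 3 \left(-17\right) 45 = \left(-51\right) 45 = -2295$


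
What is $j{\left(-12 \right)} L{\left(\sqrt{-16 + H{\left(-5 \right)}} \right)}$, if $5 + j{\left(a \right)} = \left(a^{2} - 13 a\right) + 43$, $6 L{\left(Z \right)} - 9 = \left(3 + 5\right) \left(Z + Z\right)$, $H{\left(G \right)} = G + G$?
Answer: $507 + \frac{2704 i \sqrt{26}}{3} \approx 507.0 + 4595.9 i$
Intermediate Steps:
$H{\left(G \right)} = 2 G$
$L{\left(Z \right)} = \frac{3}{2} + \frac{8 Z}{3}$ ($L{\left(Z \right)} = \frac{3}{2} + \frac{\left(3 + 5\right) \left(Z + Z\right)}{6} = \frac{3}{2} + \frac{8 \cdot 2 Z}{6} = \frac{3}{2} + \frac{16 Z}{6} = \frac{3}{2} + \frac{8 Z}{3}$)
$j{\left(a \right)} = 38 + a^{2} - 13 a$ ($j{\left(a \right)} = -5 + \left(\left(a^{2} - 13 a\right) + 43\right) = -5 + \left(43 + a^{2} - 13 a\right) = 38 + a^{2} - 13 a$)
$j{\left(-12 \right)} L{\left(\sqrt{-16 + H{\left(-5 \right)}} \right)} = \left(38 + \left(-12\right)^{2} - -156\right) \left(\frac{3}{2} + \frac{8 \sqrt{-16 + 2 \left(-5\right)}}{3}\right) = \left(38 + 144 + 156\right) \left(\frac{3}{2} + \frac{8 \sqrt{-16 - 10}}{3}\right) = 338 \left(\frac{3}{2} + \frac{8 \sqrt{-26}}{3}\right) = 338 \left(\frac{3}{2} + \frac{8 i \sqrt{26}}{3}\right) = 507 + \frac{2704 i \sqrt{26}}{3}$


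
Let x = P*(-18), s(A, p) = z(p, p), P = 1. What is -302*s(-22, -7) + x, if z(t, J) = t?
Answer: 2096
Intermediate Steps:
s(A, p) = p
x = -18 (x = 1*(-18) = -18)
-302*s(-22, -7) + x = -302*(-7) - 18 = 2114 - 18 = 2096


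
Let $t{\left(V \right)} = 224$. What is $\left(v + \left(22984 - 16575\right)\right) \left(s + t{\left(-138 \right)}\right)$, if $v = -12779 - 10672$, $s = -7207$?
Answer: $119004286$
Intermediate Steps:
$v = -23451$
$\left(v + \left(22984 - 16575\right)\right) \left(s + t{\left(-138 \right)}\right) = \left(-23451 + \left(22984 - 16575\right)\right) \left(-7207 + 224\right) = \left(-23451 + 6409\right) \left(-6983\right) = \left(-17042\right) \left(-6983\right) = 119004286$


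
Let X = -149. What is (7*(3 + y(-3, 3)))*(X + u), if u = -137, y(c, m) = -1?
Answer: -4004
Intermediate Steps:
(7*(3 + y(-3, 3)))*(X + u) = (7*(3 - 1))*(-149 - 137) = (7*2)*(-286) = 14*(-286) = -4004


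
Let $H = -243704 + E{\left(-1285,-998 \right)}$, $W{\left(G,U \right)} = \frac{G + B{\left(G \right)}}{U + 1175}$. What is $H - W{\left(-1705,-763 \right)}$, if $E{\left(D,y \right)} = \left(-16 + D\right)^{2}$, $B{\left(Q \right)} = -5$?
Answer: $\frac{298473637}{206} \approx 1.4489 \cdot 10^{6}$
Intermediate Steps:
$W{\left(G,U \right)} = \frac{-5 + G}{1175 + U}$ ($W{\left(G,U \right)} = \frac{G - 5}{U + 1175} = \frac{-5 + G}{1175 + U}$)
$H = 1448897$ ($H = -243704 + \left(-16 - 1285\right)^{2} = -243704 + \left(-1301\right)^{2} = -243704 + 1692601 = 1448897$)
$H - W{\left(-1705,-763 \right)} = 1448897 - \frac{-5 - 1705}{1175 - 763} = 1448897 - \frac{1}{412} \left(-1710\right) = 1448897 - - \frac{855}{206} = 1448897 + \frac{855}{206} = \frac{298473637}{206}$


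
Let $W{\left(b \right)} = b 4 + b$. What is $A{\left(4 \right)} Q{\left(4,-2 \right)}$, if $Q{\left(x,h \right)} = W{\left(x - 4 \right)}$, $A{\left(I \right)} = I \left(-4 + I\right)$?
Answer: $0$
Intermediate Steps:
$W{\left(b \right)} = 5 b$ ($W{\left(b \right)} = 4 b + b = 5 b$)
$Q{\left(x,h \right)} = -20 + 5 x$ ($Q{\left(x,h \right)} = 5 \left(x - 4\right) = 5 \left(-4 + x\right) = -20 + 5 x$)
$A{\left(4 \right)} Q{\left(4,-2 \right)} = 4 \left(-4 + 4\right) \left(-20 + 5 \cdot 4\right) = 4 \cdot 0 \left(-20 + 20\right) = 0 \cdot 0 = 0$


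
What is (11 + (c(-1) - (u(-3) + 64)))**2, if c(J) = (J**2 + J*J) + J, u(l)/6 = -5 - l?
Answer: 1600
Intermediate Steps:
u(l) = -30 - 6*l (u(l) = 6*(-5 - l) = -30 - 6*l)
c(J) = J + 2*J**2 (c(J) = (J**2 + J**2) + J = 2*J**2 + J = J + 2*J**2)
(11 + (c(-1) - (u(-3) + 64)))**2 = (11 + (-(1 + 2*(-1)) - ((-30 - 6*(-3)) + 64)))**2 = (11 + (-(1 - 2) - ((-30 + 18) + 64)))**2 = (11 + (-1*(-1) - (-12 + 64)))**2 = (11 + (1 - 1*52))**2 = (11 + (1 - 52))**2 = (11 - 51)**2 = (-40)**2 = 1600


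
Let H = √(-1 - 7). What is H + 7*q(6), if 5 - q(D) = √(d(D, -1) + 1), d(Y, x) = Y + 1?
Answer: 35 + 2*√2*(-7 + I) ≈ 15.201 + 2.8284*I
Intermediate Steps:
d(Y, x) = 1 + Y
H = 2*I*√2 (H = √(-8) = 2*I*√2 ≈ 2.8284*I)
q(D) = 5 - √(2 + D) (q(D) = 5 - √((1 + D) + 1) = 5 - √(2 + D))
H + 7*q(6) = 2*I*√2 + 7*(5 - √(2 + 6)) = 2*I*√2 + 7*(5 - √8) = 2*I*√2 + 7*(5 - 2*√2) = 2*I*√2 + (35 - 14*√2) = 35 - 14*√2 + 2*I*√2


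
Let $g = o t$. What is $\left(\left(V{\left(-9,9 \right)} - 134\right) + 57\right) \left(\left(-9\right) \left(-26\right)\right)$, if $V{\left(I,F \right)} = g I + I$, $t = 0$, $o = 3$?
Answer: $-20124$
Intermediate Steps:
$g = 0$ ($g = 3 \cdot 0 = 0$)
$V{\left(I,F \right)} = I$ ($V{\left(I,F \right)} = 0 I + I = 0 + I = I$)
$\left(\left(V{\left(-9,9 \right)} - 134\right) + 57\right) \left(\left(-9\right) \left(-26\right)\right) = \left(\left(-9 - 134\right) + 57\right) \left(\left(-9\right) \left(-26\right)\right) = \left(\left(-9 - 134\right) + 57\right) 234 = \left(-143 + 57\right) 234 = \left(-86\right) 234 = -20124$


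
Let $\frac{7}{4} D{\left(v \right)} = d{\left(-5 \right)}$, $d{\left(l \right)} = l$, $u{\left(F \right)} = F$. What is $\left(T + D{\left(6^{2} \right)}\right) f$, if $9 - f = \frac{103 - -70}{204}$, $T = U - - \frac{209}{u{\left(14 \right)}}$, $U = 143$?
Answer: $\frac{3610373}{2856} \approx 1264.1$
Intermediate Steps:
$D{\left(v \right)} = - \frac{20}{7}$ ($D{\left(v \right)} = \frac{4}{7} \left(-5\right) = - \frac{20}{7}$)
$T = \frac{2211}{14}$ ($T = 143 - - \frac{209}{14} = 143 + \frac{209}{14} = \frac{2211}{14} \approx 157.93$)
$f = \frac{1663}{204}$ ($f = 9 - \frac{103 - -70}{204} = 9 - \left(103 + 70\right) \frac{1}{204} = 9 - 173 \cdot \frac{1}{204} = 9 - \frac{173}{204} = \frac{1663}{204} \approx 8.152$)
$\left(T + D{\left(6^{2} \right)}\right) f = \left(\frac{2211}{14} - \frac{20}{7}\right) \frac{1663}{204} = \frac{2171}{14} \cdot \frac{1663}{204} = \frac{3610373}{2856}$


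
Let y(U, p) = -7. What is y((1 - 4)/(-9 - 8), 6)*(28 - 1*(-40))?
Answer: -476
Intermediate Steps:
y((1 - 4)/(-9 - 8), 6)*(28 - 1*(-40)) = -7*(28 - 1*(-40)) = -7*(28 + 40) = -7*68 = -476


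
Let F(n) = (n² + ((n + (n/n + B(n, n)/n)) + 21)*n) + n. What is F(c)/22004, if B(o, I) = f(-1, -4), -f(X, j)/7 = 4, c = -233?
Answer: 103191/22004 ≈ 4.6896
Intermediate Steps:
f(X, j) = -28 (f(X, j) = -7*4 = -28)
B(o, I) = -28
F(n) = n + n² + n*(22 + n - 28/n) (F(n) = (n² + ((n + (n/n - 28/n)) + 21)*n) + n = (n² + ((n + (1 - 28/n)) + 21)*n) + n = (n² + ((1 + n - 28/n) + 21)*n) + n = (n² + (22 + n - 28/n)*n) + n = (n² + n*(22 + n - 28/n)) + n = n + n² + n*(22 + n - 28/n))
F(c)/22004 = (-28 + 2*(-233)² + 23*(-233))/22004 = (-28 + 2*54289 - 5359)*(1/22004) = (-28 + 108578 - 5359)*(1/22004) = 103191*(1/22004) = 103191/22004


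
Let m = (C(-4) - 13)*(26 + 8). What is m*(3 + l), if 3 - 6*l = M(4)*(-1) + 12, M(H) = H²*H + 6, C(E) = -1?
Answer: -18802/3 ≈ -6267.3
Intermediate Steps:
M(H) = 6 + H³ (M(H) = H³ + 6 = 6 + H³)
m = -476 (m = (-1 - 13)*(26 + 8) = -14*34 = -476)
l = 61/6 (l = ½ - ((6 + 4³)*(-1) + 12)/6 = ½ - ((6 + 64)*(-1) + 12)/6 = ½ - (70*(-1) + 12)/6 = ½ - (-70 + 12)/6 = ½ - ⅙*(-58) = ½ + 29/3 = 61/6 ≈ 10.167)
m*(3 + l) = -476*(3 + 61/6) = -476*79/6 = -18802/3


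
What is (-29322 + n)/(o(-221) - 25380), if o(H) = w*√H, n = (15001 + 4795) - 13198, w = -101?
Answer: 576735120/646398821 - 2295124*I*√221/646398821 ≈ 0.89223 - 0.052784*I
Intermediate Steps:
n = 6598 (n = 19796 - 13198 = 6598)
o(H) = -101*√H
(-29322 + n)/(o(-221) - 25380) = (-29322 + 6598)/(-101*I*√221 - 25380) = -22724/(-101*I*√221 - 25380) = -22724/(-25380 - 101*I*√221)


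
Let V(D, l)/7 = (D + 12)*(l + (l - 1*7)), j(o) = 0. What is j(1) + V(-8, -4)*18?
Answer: -7560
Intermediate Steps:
V(D, l) = 7*(-7 + 2*l)*(12 + D) (V(D, l) = 7*((D + 12)*(l + (l - 1*7))) = 7*((12 + D)*(l + (l - 7))) = 7*((12 + D)*(l + (-7 + l))) = 7*((12 + D)*(-7 + 2*l)) = 7*((-7 + 2*l)*(12 + D)) = 7*(-7 + 2*l)*(12 + D))
j(1) + V(-8, -4)*18 = 0 + (-588 - 49*(-8) + 168*(-4) + 14*(-8)*(-4))*18 = 0 + (-588 + 392 - 672 + 448)*18 = 0 - 420*18 = 0 - 7560 = -7560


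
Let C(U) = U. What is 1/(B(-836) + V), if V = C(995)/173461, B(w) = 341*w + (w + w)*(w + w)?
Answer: 173461/435475229183 ≈ 3.9833e-7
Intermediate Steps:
B(w) = 4*w**2 + 341*w (B(w) = 341*w + (2*w)*(2*w) = 341*w + 4*w**2 = 4*w**2 + 341*w)
V = 995/173461 ≈ 0.0057362
1/(B(-836) + V) = 1/(-836*(341 + 4*(-836)) + 995/173461) = 1/(-836*(341 - 3344) + 995/173461) = 1/(-836*(-3003) + 995/173461) = 1/(2510508 + 995/173461) = 1/(435475229183/173461) = 173461/435475229183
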